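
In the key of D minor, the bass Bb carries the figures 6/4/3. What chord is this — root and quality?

The figures 6/4/3 indicate a seventh chord in second inversion.
In second inversion the root lies a fourth above the bass: a fourth above Bb in D minor is E.
The chord tones are Bb, D, E, G, giving E half-diminished seventh.

E half-diminished seventh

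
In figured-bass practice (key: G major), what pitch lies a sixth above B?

Counting 5 letter steps above B lands on G; in G major, that letter is G.

G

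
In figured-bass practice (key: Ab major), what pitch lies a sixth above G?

Counting 5 letter steps above G lands on E; in Ab major, that letter is Eb.

Eb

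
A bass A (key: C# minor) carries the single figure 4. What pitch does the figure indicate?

D#

Counting 3 letter steps above A lands on D; in C# minor, that letter is D#.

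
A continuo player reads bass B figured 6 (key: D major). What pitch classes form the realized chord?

The written figures 6 are shorthand for 6/3: the 3 is implied.
A third above B in this key is D.
A sixth above B in this key is G.
Together with the bass B, this spells G major in first inversion.

B, D, G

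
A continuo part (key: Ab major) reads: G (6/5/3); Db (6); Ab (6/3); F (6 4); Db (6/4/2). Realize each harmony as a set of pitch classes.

G, Bb, Db, Eb | Db, F, Bb | Ab, C, F | F, Bb, Db | Db, Eb, G, Bb

G (6/5/3): G, Bb, Db, Eb.
Db (6/3): Db, F, Bb.
Ab (6/3): Ab, C, F.
F (6/4): F, Bb, Db.
Db (6/4/2): Db, Eb, G, Bb.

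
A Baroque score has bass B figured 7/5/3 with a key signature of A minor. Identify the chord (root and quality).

The figures 7/5/3 indicate a seventh chord in root position.
In root position the bass is the root, so the root is B.
The chord tones are B, D, F, A, giving B half-diminished seventh.

B half-diminished seventh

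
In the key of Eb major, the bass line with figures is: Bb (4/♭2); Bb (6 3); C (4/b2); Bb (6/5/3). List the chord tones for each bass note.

Bb, Cb, Eb, G | Bb, D, G | C, Db, F, Ab | Bb, D, F, G

Bb (6/4/b2): Bb, Cb, Eb, G.
Bb (6/3): Bb, D, G.
C (6/4/b2): C, Db, F, Ab.
Bb (6/5/3): Bb, D, F, G.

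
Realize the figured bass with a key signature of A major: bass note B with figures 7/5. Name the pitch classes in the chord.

B, D, F#, A

The written figures 7/5 are shorthand for 7/5/3: the 3 is implied.
A third above B in this key is D.
A fifth above B in this key is F#.
A seventh above B in this key is A.
Together with the bass B, this spells B minor seventh in root position.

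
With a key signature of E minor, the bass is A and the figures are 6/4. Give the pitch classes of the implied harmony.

A fourth above A in this key is D.
A sixth above A in this key is F#.
Together with the bass A, this spells D major in second inversion.

A, D, F#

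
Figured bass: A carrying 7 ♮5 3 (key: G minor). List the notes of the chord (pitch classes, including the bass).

A, C, E, G

A third above A in this key is C.
A fifth above A in this key is Eb, made natural (E) by the ♮ figure.
A seventh above A in this key is G.
Together with the bass A, this spells A minor seventh in root position.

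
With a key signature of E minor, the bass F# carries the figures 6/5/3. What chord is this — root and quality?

D dominant seventh

The figures 6/5/3 indicate a seventh chord in first inversion.
In first inversion the root lies a sixth above the bass: a sixth above F# in E minor is D.
The chord tones are F#, A, C, D, giving D dominant seventh.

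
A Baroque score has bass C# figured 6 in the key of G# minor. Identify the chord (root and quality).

The figures 6 indicate a triad in first inversion.
In first inversion the root lies a sixth above the bass: a sixth above C# in G# minor is A#.
The chord tones are C#, E, A#, giving A# diminished.

A# diminished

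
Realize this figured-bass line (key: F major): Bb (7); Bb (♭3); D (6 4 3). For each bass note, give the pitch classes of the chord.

Bb (7/5/3): Bb, D, F, A.
Bb (5/b3): Bb, Db, F.
D (6/4/3): D, F, G, Bb.

Bb, D, F, A | Bb, Db, F | D, F, G, Bb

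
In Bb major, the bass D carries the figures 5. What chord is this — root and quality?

D minor

The figures 5 indicate a triad in root position.
In root position the bass is the root, so the root is D.
The chord tones are D, F, A, giving D minor.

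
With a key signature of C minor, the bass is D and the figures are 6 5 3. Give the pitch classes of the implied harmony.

A third above D in this key is F.
A fifth above D in this key is Ab.
A sixth above D in this key is Bb.
Together with the bass D, this spells Bb dominant seventh in first inversion.

D, F, Ab, Bb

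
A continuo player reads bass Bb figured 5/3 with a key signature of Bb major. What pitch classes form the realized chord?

Bb, D, F

A third above Bb in this key is D.
A fifth above Bb in this key is F.
Together with the bass Bb, this spells Bb major in root position.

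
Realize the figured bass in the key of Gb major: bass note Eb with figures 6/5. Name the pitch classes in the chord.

The written figures 6/5 are shorthand for 6/5/3: the 3 is implied.
A third above Eb in this key is Gb.
A fifth above Eb in this key is Bb.
A sixth above Eb in this key is Cb.
Together with the bass Eb, this spells Cb major seventh in first inversion.

Eb, Gb, Bb, Cb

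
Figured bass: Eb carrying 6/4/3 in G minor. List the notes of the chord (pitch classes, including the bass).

Eb, G, A, C

A third above Eb in this key is G.
A fourth above Eb in this key is A.
A sixth above Eb in this key is C.
Together with the bass Eb, this spells A half-diminished seventh in second inversion.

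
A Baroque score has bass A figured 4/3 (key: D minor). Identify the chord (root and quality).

D minor seventh

The figures 4/3 indicate a seventh chord in second inversion.
In second inversion the root lies a fourth above the bass: a fourth above A in D minor is D.
The chord tones are A, C, D, F, giving D minor seventh.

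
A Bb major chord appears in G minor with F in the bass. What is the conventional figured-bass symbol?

F is the fifth of Bb major, so the chord is in second inversion.
A triad in second inversion is figured 6/4, conventionally abbreviated 6/4.

6/4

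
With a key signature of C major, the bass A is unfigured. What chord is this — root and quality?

A minor

An unfigured bass indicates a triad in root position.
In root position the bass is the root, so the root is A.
The chord tones are A, C, E, giving A minor.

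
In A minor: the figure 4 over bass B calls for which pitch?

E

Counting 3 letter steps above B lands on E; in A minor, that letter is E.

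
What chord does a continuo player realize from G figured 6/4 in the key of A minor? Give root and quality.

C major

The figures 6/4 indicate a triad in second inversion.
In second inversion the root lies a fourth above the bass: a fourth above G in A minor is C.
The chord tones are G, C, E, giving C major.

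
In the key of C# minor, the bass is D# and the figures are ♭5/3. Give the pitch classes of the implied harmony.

A third above D# in this key is F#.
A fifth above D# in this key is A, lowered to Ab by the flat.

D#, F#, Ab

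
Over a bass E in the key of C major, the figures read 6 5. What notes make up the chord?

The written figures 6 5 are shorthand for 6/5/3: the 3 is implied.
A third above E in this key is G.
A fifth above E in this key is B.
A sixth above E in this key is C.
Together with the bass E, this spells C major seventh in first inversion.

E, G, B, C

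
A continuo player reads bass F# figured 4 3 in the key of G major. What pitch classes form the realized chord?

F#, A, B, D

The written figures 4 3 are shorthand for 6/4/3: the 6 is implied.
A third above F# in this key is A.
A fourth above F# in this key is B.
A sixth above F# in this key is D.
Together with the bass F#, this spells B minor seventh in second inversion.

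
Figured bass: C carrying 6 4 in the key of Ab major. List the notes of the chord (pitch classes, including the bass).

A fourth above C in this key is F.
A sixth above C in this key is Ab.
Together with the bass C, this spells F minor in second inversion.

C, F, Ab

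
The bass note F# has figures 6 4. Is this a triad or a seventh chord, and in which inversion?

triad, second inversion

Intervals of 6/4 above the bass form a triad; the bass is the fifth, so this is second inversion.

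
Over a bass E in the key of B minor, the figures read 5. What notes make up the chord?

The written figures 5 are shorthand for 5/3: the 3 is implied.
A third above E in this key is G.
A fifth above E in this key is B.
Together with the bass E, this spells E minor in root position.

E, G, B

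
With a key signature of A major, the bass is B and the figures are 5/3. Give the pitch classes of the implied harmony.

B, D, F#

A third above B in this key is D.
A fifth above B in this key is F#.
Together with the bass B, this spells B minor in root position.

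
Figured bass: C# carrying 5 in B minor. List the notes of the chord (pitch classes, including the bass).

The written figures 5 are shorthand for 5/3: the 3 is implied.
A third above C# in this key is E.
A fifth above C# in this key is G.
Together with the bass C#, this spells C# diminished in root position.

C#, E, G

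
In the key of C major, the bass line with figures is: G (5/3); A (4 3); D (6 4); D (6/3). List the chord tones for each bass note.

G, B, D | A, C, D, F | D, G, B | D, F, B

G (5/3): G, B, D.
A (6/4/3): A, C, D, F.
D (6/4): D, G, B.
D (6/3): D, F, B.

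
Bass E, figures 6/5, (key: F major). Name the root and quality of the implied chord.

C dominant seventh

The figures 6/5 indicate a seventh chord in first inversion.
In first inversion the root lies a sixth above the bass: a sixth above E in F major is C.
The chord tones are E, G, Bb, C, giving C dominant seventh.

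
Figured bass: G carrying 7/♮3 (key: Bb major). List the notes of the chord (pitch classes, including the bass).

The written figures 7/♮3 are shorthand for 7/5/3: the 5 is implied.
A third above G in this key is Bb, made natural (B) by the ♮ figure.
A fifth above G in this key is D.
A seventh above G in this key is F.
Together with the bass G, this spells G dominant seventh in root position.

G, B, D, F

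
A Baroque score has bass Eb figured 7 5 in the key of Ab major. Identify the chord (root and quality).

Eb dominant seventh

The figures 7 5 indicate a seventh chord in root position.
In root position the bass is the root, so the root is Eb.
The chord tones are Eb, G, Bb, Db, giving Eb dominant seventh.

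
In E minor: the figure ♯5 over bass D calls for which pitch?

Counting 4 letter steps above D lands on A; in E minor, that letter is A.
The #5 figure raises it a semitone, giving A#.

A#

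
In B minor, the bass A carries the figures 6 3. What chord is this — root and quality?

F# minor

The figures 6 3 indicate a triad in first inversion.
In first inversion the root lies a sixth above the bass: a sixth above A in B minor is F#.
The chord tones are A, C#, F#, giving F# minor.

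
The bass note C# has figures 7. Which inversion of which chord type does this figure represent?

7 is shorthand for 7/5/3.
Intervals of 7/5/3 above the bass form a seventh chord; the bass is the root, so this is root position.

seventh chord, root position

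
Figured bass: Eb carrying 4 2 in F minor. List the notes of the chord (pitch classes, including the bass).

The written figures 4 2 are shorthand for 6/4/2: the 6 is implied.
A second above Eb in this key is F.
A fourth above Eb in this key is Ab.
A sixth above Eb in this key is C.
Together with the bass Eb, this spells F minor seventh in third inversion.

Eb, F, Ab, C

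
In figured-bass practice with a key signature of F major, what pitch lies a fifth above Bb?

F

Counting 4 letter steps above Bb lands on F; in F major, that letter is F.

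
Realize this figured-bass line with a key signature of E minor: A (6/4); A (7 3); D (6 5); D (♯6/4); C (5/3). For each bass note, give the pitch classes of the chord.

A (6/4): A, D, F#.
A (7/5/3): A, C, E, G.
D (6/5/3): D, F#, A, B.
D (#6/4): D, G, B#.
C (5/3): C, E, G.

A, D, F# | A, C, E, G | D, F#, A, B | D, G, B# | C, E, G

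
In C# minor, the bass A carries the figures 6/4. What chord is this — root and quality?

The figures 6/4 indicate a triad in second inversion.
In second inversion the root lies a fourth above the bass: a fourth above A in C# minor is D#.
The chord tones are A, D#, F#, giving D# diminished.

D# diminished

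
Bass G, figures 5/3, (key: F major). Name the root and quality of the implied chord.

G minor

The figures 5/3 indicate a triad in root position.
In root position the bass is the root, so the root is G.
The chord tones are G, Bb, D, giving G minor.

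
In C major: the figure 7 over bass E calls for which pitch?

Counting 6 letter steps above E lands on D; in C major, that letter is D.

D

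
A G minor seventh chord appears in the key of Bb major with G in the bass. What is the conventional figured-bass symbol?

G is the root of G minor seventh, so the chord is in root position.
A seventh chord in root position is figured 7/5/3, conventionally abbreviated 7.

7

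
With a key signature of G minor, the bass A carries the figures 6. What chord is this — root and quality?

F major

The figures 6 indicate a triad in first inversion.
In first inversion the root lies a sixth above the bass: a sixth above A in G minor is F.
The chord tones are A, C, F, giving F major.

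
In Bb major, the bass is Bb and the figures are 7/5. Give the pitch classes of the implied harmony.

Bb, D, F, A

The written figures 7/5 are shorthand for 7/5/3: the 3 is implied.
A third above Bb in this key is D.
A fifth above Bb in this key is F.
A seventh above Bb in this key is A.
Together with the bass Bb, this spells Bb major seventh in root position.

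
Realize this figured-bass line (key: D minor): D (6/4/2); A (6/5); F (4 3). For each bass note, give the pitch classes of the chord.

D (6/4/2): D, E, G, Bb.
A (6/5/3): A, C, E, F.
F (6/4/3): F, A, Bb, D.

D, E, G, Bb | A, C, E, F | F, A, Bb, D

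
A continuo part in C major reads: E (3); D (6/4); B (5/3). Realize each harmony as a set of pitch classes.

E (5/3): E, G, B.
D (6/4): D, G, B.
B (5/3): B, D, F.

E, G, B | D, G, B | B, D, F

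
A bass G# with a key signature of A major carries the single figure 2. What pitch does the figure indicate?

Counting 1 letter step above G# lands on A; in A major, that letter is A.

A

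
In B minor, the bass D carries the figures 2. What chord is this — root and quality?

E minor seventh

The figures 2 indicate a seventh chord in third inversion.
In third inversion the root lies a second above the bass: a second above D in B minor is E.
The chord tones are D, E, G, B, giving E minor seventh.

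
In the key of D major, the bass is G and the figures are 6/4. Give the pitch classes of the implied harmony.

G, C#, E

A fourth above G in this key is C#.
A sixth above G in this key is E.
Together with the bass G, this spells C# diminished in second inversion.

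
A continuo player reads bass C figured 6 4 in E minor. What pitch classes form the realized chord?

A fourth above C in this key is F#.
A sixth above C in this key is A.
Together with the bass C, this spells F# diminished in second inversion.

C, F#, A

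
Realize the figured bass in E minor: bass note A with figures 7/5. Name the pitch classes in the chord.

A, C, E, G

The written figures 7/5 are shorthand for 7/5/3: the 3 is implied.
A third above A in this key is C.
A fifth above A in this key is E.
A seventh above A in this key is G.
Together with the bass A, this spells A minor seventh in root position.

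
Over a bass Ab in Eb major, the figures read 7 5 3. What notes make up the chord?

Ab, C, Eb, G

A third above Ab in this key is C.
A fifth above Ab in this key is Eb.
A seventh above Ab in this key is G.
Together with the bass Ab, this spells Ab major seventh in root position.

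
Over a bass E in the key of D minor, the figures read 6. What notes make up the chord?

E, G, C

The written figures 6 are shorthand for 6/3: the 3 is implied.
A third above E in this key is G.
A sixth above E in this key is C.
Together with the bass E, this spells C major in first inversion.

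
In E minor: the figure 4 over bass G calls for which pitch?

Counting 3 letter steps above G lands on C; in E minor, that letter is C.

C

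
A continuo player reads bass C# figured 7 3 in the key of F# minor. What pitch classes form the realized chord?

C#, E, G#, B

The written figures 7 3 are shorthand for 7/5/3: the 5 is implied.
A third above C# in this key is E.
A fifth above C# in this key is G#.
A seventh above C# in this key is B.
Together with the bass C#, this spells C# minor seventh in root position.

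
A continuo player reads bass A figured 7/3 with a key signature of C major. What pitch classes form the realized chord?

A, C, E, G

The written figures 7/3 are shorthand for 7/5/3: the 5 is implied.
A third above A in this key is C.
A fifth above A in this key is E.
A seventh above A in this key is G.
Together with the bass A, this spells A minor seventh in root position.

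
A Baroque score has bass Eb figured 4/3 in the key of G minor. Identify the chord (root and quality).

The figures 4/3 indicate a seventh chord in second inversion.
In second inversion the root lies a fourth above the bass: a fourth above Eb in G minor is A.
The chord tones are Eb, G, A, C, giving A half-diminished seventh.

A half-diminished seventh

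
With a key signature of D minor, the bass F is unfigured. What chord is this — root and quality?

An unfigured bass indicates a triad in root position.
In root position the bass is the root, so the root is F.
The chord tones are F, A, C, giving F major.

F major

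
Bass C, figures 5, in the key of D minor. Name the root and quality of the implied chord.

C major

The figures 5 indicate a triad in root position.
In root position the bass is the root, so the root is C.
The chord tones are C, E, G, giving C major.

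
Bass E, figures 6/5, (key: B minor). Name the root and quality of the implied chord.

The figures 6/5 indicate a seventh chord in first inversion.
In first inversion the root lies a sixth above the bass: a sixth above E in B minor is C#.
The chord tones are E, G, B, C#, giving C# half-diminished seventh.

C# half-diminished seventh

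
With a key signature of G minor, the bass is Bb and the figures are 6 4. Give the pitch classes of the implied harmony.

A fourth above Bb in this key is Eb.
A sixth above Bb in this key is G.
Together with the bass Bb, this spells Eb major in second inversion.

Bb, Eb, G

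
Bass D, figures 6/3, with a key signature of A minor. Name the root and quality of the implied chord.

The figures 6/3 indicate a triad in first inversion.
In first inversion the root lies a sixth above the bass: a sixth above D in A minor is B.
The chord tones are D, F, B, giving B diminished.

B diminished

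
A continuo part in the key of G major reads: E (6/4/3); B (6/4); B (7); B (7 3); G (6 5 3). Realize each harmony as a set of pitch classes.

E (6/4/3): E, G, A, C.
B (6/4): B, E, G.
B (7/5/3): B, D, F#, A.
B (7/5/3): B, D, F#, A.
G (6/5/3): G, B, D, E.

E, G, A, C | B, E, G | B, D, F#, A | B, D, F#, A | G, B, D, E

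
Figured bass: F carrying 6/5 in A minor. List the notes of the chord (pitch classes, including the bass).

The written figures 6/5 are shorthand for 6/5/3: the 3 is implied.
A third above F in this key is A.
A fifth above F in this key is C.
A sixth above F in this key is D.
Together with the bass F, this spells D minor seventh in first inversion.

F, A, C, D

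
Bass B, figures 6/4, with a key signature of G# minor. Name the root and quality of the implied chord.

The figures 6/4 indicate a triad in second inversion.
In second inversion the root lies a fourth above the bass: a fourth above B in G# minor is E.
The chord tones are B, E, G#, giving E major.

E major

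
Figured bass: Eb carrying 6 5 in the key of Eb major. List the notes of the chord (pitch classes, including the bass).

Eb, G, Bb, C

The written figures 6 5 are shorthand for 6/5/3: the 3 is implied.
A third above Eb in this key is G.
A fifth above Eb in this key is Bb.
A sixth above Eb in this key is C.
Together with the bass Eb, this spells C minor seventh in first inversion.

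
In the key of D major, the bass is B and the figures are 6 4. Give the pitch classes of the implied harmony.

A fourth above B in this key is E.
A sixth above B in this key is G.
Together with the bass B, this spells E minor in second inversion.

B, E, G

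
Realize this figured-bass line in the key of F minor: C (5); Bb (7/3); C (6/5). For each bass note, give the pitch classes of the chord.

C, Eb, G | Bb, Db, F, Ab | C, Eb, G, Ab

C (5/3): C, Eb, G.
Bb (7/5/3): Bb, Db, F, Ab.
C (6/5/3): C, Eb, G, Ab.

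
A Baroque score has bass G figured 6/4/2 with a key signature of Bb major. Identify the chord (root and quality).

A half-diminished seventh

The figures 6/4/2 indicate a seventh chord in third inversion.
In third inversion the root lies a second above the bass: a second above G in Bb major is A.
The chord tones are G, A, C, Eb, giving A half-diminished seventh.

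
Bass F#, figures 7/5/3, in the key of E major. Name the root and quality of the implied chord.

F# minor seventh

The figures 7/5/3 indicate a seventh chord in root position.
In root position the bass is the root, so the root is F#.
The chord tones are F#, A, C#, E, giving F# minor seventh.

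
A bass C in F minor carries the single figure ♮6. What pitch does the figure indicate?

A

Counting 5 letter steps above C lands on A; in F minor, that letter is Ab.
The ♮6 figure makes it natural, giving A.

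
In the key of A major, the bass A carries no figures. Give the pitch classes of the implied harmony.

A, C#, E

An unfigured bass implies 5/3.
A third above A in this key is C#.
A fifth above A in this key is E.
Together with the bass A, this spells A major in root position.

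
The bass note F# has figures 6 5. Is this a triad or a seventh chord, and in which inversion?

6 5 is shorthand for 6/5/3.
Intervals of 6/5/3 above the bass form a seventh chord; the bass is the third, so this is first inversion.

seventh chord, first inversion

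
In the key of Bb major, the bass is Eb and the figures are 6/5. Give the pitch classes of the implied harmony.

The written figures 6/5 are shorthand for 6/5/3: the 3 is implied.
A third above Eb in this key is G.
A fifth above Eb in this key is Bb.
A sixth above Eb in this key is C.
Together with the bass Eb, this spells C minor seventh in first inversion.

Eb, G, Bb, C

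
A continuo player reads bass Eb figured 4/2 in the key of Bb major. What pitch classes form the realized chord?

Eb, F, A, C

The written figures 4/2 are shorthand for 6/4/2: the 6 is implied.
A second above Eb in this key is F.
A fourth above Eb in this key is A.
A sixth above Eb in this key is C.
Together with the bass Eb, this spells F dominant seventh in third inversion.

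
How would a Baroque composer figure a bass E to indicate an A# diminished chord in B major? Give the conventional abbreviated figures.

6/4

E is the fifth of A# diminished, so the chord is in second inversion.
A triad in second inversion is figured 6/4, conventionally abbreviated 6/4.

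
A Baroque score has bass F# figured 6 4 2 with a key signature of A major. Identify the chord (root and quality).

G# half-diminished seventh

The figures 6 4 2 indicate a seventh chord in third inversion.
In third inversion the root lies a second above the bass: a second above F# in A major is G#.
The chord tones are F#, G#, B, D, giving G# half-diminished seventh.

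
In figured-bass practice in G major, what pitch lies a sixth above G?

E

Counting 5 letter steps above G lands on E; in G major, that letter is E.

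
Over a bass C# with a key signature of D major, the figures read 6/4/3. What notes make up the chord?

A third above C# in this key is E.
A fourth above C# in this key is F#.
A sixth above C# in this key is A.
Together with the bass C#, this spells F# minor seventh in second inversion.

C#, E, F#, A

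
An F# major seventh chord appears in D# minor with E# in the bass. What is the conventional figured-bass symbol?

4/2

E# is the seventh of F# major seventh, so the chord is in third inversion.
A seventh chord in third inversion is figured 6/4/2, conventionally abbreviated 4/2.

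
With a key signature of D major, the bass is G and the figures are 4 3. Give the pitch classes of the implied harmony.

The written figures 4 3 are shorthand for 6/4/3: the 6 is implied.
A third above G in this key is B.
A fourth above G in this key is C#.
A sixth above G in this key is E.
Together with the bass G, this spells C# half-diminished seventh in second inversion.

G, B, C#, E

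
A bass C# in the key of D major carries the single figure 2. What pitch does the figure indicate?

D

Counting 1 letter step above C# lands on D; in D major, that letter is D.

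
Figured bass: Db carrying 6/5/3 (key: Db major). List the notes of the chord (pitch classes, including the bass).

A third above Db in this key is F.
A fifth above Db in this key is Ab.
A sixth above Db in this key is Bb.
Together with the bass Db, this spells Bb minor seventh in first inversion.

Db, F, Ab, Bb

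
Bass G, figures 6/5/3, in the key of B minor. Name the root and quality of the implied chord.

The figures 6/5/3 indicate a seventh chord in first inversion.
In first inversion the root lies a sixth above the bass: a sixth above G in B minor is E.
The chord tones are G, B, D, E, giving E minor seventh.

E minor seventh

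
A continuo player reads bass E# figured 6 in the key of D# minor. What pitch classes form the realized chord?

The written figures 6 are shorthand for 6/3: the 3 is implied.
A third above E# in this key is G#.
A sixth above E# in this key is C#.
Together with the bass E#, this spells C# major in first inversion.

E#, G#, C#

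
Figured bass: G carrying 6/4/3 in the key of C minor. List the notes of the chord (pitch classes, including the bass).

G, Bb, C, Eb

A third above G in this key is Bb.
A fourth above G in this key is C.
A sixth above G in this key is Eb.
Together with the bass G, this spells C minor seventh in second inversion.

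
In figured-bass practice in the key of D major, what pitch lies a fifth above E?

Counting 4 letter steps above E lands on B; in D major, that letter is B.

B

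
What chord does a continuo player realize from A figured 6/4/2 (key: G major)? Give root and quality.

B minor seventh

The figures 6/4/2 indicate a seventh chord in third inversion.
In third inversion the root lies a second above the bass: a second above A in G major is B.
The chord tones are A, B, D, F#, giving B minor seventh.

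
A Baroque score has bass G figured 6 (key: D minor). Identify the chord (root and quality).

The figures 6 indicate a triad in first inversion.
In first inversion the root lies a sixth above the bass: a sixth above G in D minor is E.
The chord tones are G, Bb, E, giving E diminished.

E diminished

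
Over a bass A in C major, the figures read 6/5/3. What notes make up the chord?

A third above A in this key is C.
A fifth above A in this key is E.
A sixth above A in this key is F.
Together with the bass A, this spells F major seventh in first inversion.

A, C, E, F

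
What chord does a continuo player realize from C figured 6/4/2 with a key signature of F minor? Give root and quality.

Db major seventh

The figures 6/4/2 indicate a seventh chord in third inversion.
In third inversion the root lies a second above the bass: a second above C in F minor is Db.
The chord tones are C, Db, F, Ab, giving Db major seventh.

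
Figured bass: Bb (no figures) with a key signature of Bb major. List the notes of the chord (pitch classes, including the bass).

Bb, D, F

An unfigured bass implies 5/3.
A third above Bb in this key is D.
A fifth above Bb in this key is F.
Together with the bass Bb, this spells Bb major in root position.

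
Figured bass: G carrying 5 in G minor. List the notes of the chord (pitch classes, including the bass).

The written figures 5 are shorthand for 5/3: the 3 is implied.
A third above G in this key is Bb.
A fifth above G in this key is D.
Together with the bass G, this spells G minor in root position.

G, Bb, D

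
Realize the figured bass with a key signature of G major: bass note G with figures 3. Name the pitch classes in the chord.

The written figures 3 are shorthand for 5/3: the 5 is implied.
A third above G in this key is B.
A fifth above G in this key is D.
Together with the bass G, this spells G major in root position.

G, B, D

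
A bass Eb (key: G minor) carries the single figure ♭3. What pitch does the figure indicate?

Gb

Counting 2 letter steps above Eb lands on G; in G minor, that letter is G.
The b3 figure lowers it a semitone, giving Gb.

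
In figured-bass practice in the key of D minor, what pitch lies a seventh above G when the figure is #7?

F#

Counting 6 letter steps above G lands on F; in D minor, that letter is F.
The #7 figure raises it a semitone, giving F#.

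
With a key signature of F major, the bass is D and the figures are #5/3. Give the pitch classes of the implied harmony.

A third above D in this key is F.
A fifth above D in this key is A, raised to A# by the sharp.

D, F, A#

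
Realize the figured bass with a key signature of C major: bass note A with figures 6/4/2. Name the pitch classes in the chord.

A, B, D, F

A second above A in this key is B.
A fourth above A in this key is D.
A sixth above A in this key is F.
Together with the bass A, this spells B half-diminished seventh in third inversion.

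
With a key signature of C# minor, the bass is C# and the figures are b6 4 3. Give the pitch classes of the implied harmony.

A third above C# in this key is E.
A fourth above C# in this key is F#.
A sixth above C# in this key is A, lowered to Ab by the flat.

C#, E, F#, Ab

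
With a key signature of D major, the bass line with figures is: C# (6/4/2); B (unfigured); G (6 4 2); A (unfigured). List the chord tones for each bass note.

C# (6/4/2): C#, D, F#, A.
B (5/3): B, D, F#.
G (6/4/2): G, A, C#, E.
A (5/3): A, C#, E.

C#, D, F#, A | B, D, F# | G, A, C#, E | A, C#, E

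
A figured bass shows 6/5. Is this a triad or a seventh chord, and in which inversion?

6/5 is shorthand for 6/5/3.
Intervals of 6/5/3 above the bass form a seventh chord; the bass is the third, so this is first inversion.

seventh chord, first inversion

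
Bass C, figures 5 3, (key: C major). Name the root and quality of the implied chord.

C major

The figures 5 3 indicate a triad in root position.
In root position the bass is the root, so the root is C.
The chord tones are C, E, G, giving C major.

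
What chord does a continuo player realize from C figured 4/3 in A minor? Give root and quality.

F major seventh

The figures 4/3 indicate a seventh chord in second inversion.
In second inversion the root lies a fourth above the bass: a fourth above C in A minor is F.
The chord tones are C, E, F, A, giving F major seventh.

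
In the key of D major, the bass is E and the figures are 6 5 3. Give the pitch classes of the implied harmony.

E, G, B, C#

A third above E in this key is G.
A fifth above E in this key is B.
A sixth above E in this key is C#.
Together with the bass E, this spells C# half-diminished seventh in first inversion.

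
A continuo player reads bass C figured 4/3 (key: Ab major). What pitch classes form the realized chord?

The written figures 4/3 are shorthand for 6/4/3: the 6 is implied.
A third above C in this key is Eb.
A fourth above C in this key is F.
A sixth above C in this key is Ab.
Together with the bass C, this spells F minor seventh in second inversion.

C, Eb, F, Ab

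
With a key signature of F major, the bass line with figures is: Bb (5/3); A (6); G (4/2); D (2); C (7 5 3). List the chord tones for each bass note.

Bb (5/3): Bb, D, F.
A (6/3): A, C, F.
G (6/4/2): G, A, C, E.
D (6/4/2): D, E, G, Bb.
C (7/5/3): C, E, G, Bb.

Bb, D, F | A, C, F | G, A, C, E | D, E, G, Bb | C, E, G, Bb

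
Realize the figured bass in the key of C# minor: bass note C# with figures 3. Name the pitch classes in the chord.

The written figures 3 are shorthand for 5/3: the 5 is implied.
A third above C# in this key is E.
A fifth above C# in this key is G#.
Together with the bass C#, this spells C# minor in root position.

C#, E, G#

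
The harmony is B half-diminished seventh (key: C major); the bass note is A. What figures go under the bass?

4/2

A is the seventh of B half-diminished seventh, so the chord is in third inversion.
A seventh chord in third inversion is figured 6/4/2, conventionally abbreviated 4/2.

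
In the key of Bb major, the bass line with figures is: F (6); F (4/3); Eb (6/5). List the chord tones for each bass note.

F, A, D | F, A, Bb, D | Eb, G, Bb, C

F (6/3): F, A, D.
F (6/4/3): F, A, Bb, D.
Eb (6/5/3): Eb, G, Bb, C.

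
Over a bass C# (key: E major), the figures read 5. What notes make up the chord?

C#, E, G#

The written figures 5 are shorthand for 5/3: the 3 is implied.
A third above C# in this key is E.
A fifth above C# in this key is G#.
Together with the bass C#, this spells C# minor in root position.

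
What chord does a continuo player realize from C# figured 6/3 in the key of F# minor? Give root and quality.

The figures 6/3 indicate a triad in first inversion.
In first inversion the root lies a sixth above the bass: a sixth above C# in F# minor is A.
The chord tones are C#, E, A, giving A major.

A major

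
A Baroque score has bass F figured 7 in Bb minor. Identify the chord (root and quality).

F minor seventh

The figures 7 indicate a seventh chord in root position.
In root position the bass is the root, so the root is F.
The chord tones are F, Ab, C, Eb, giving F minor seventh.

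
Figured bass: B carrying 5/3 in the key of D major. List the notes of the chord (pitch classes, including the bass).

B, D, F#

A third above B in this key is D.
A fifth above B in this key is F#.
Together with the bass B, this spells B minor in root position.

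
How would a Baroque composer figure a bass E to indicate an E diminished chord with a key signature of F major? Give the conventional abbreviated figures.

no figures

E is the root of E diminished, so the chord is in root position.
A triad in root position is figured 5/3, conventionally abbreviated (no figures — root-position triad).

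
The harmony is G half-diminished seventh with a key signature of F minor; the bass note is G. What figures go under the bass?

G is the root of G half-diminished seventh, so the chord is in root position.
A seventh chord in root position is figured 7/5/3, conventionally abbreviated 7.

7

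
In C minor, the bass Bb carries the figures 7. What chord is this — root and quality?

The figures 7 indicate a seventh chord in root position.
In root position the bass is the root, so the root is Bb.
The chord tones are Bb, D, F, Ab, giving Bb dominant seventh.

Bb dominant seventh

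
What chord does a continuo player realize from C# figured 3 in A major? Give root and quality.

The figures 3 indicate a triad in root position.
In root position the bass is the root, so the root is C#.
The chord tones are C#, E, G#, giving C# minor.

C# minor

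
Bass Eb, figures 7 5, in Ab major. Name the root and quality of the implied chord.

Eb dominant seventh

The figures 7 5 indicate a seventh chord in root position.
In root position the bass is the root, so the root is Eb.
The chord tones are Eb, G, Bb, Db, giving Eb dominant seventh.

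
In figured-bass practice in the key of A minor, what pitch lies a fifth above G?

D

Counting 4 letter steps above G lands on D; in A minor, that letter is D.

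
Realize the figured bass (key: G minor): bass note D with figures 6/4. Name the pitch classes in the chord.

D, G, Bb

A fourth above D in this key is G.
A sixth above D in this key is Bb.
Together with the bass D, this spells G minor in second inversion.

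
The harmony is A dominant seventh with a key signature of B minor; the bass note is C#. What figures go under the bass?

C# is the third of A dominant seventh, so the chord is in first inversion.
A seventh chord in first inversion is figured 6/5/3, conventionally abbreviated 6/5.

6/5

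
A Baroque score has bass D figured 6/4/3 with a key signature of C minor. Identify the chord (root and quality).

The figures 6/4/3 indicate a seventh chord in second inversion.
In second inversion the root lies a fourth above the bass: a fourth above D in C minor is G.
The chord tones are D, F, G, Bb, giving G minor seventh.

G minor seventh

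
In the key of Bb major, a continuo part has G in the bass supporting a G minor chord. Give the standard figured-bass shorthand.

G is the root of G minor, so the chord is in root position.
A triad in root position is figured 5/3, conventionally abbreviated (no figures — root-position triad).

no figures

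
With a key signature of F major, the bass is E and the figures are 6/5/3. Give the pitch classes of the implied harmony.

A third above E in this key is G.
A fifth above E in this key is Bb.
A sixth above E in this key is C.
Together with the bass E, this spells C dominant seventh in first inversion.

E, G, Bb, C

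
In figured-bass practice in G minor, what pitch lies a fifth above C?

G

Counting 4 letter steps above C lands on G; in G minor, that letter is G.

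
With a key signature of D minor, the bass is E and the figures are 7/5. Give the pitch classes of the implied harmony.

E, G, Bb, D

The written figures 7/5 are shorthand for 7/5/3: the 3 is implied.
A third above E in this key is G.
A fifth above E in this key is Bb.
A seventh above E in this key is D.
Together with the bass E, this spells E half-diminished seventh in root position.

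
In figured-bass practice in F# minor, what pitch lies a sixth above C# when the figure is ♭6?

Ab

Counting 5 letter steps above C# lands on A; in F# minor, that letter is A.
The b6 figure lowers it a semitone, giving Ab.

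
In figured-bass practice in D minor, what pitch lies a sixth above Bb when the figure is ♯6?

G#

Counting 5 letter steps above Bb lands on G; in D minor, that letter is G.
The #6 figure raises it a semitone, giving G#.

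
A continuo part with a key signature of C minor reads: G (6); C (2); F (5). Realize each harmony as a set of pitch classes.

G (6/3): G, Bb, Eb.
C (6/4/2): C, D, F, Ab.
F (5/3): F, Ab, C.

G, Bb, Eb | C, D, F, Ab | F, Ab, C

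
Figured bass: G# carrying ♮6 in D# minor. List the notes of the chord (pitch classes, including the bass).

G#, B, E

The written figures ♮6 are shorthand for 6/3: the 3 is implied.
A third above G# in this key is B.
A sixth above G# in this key is E#, made natural (E) by the ♮ figure.
Together with the bass G#, this spells E major in first inversion.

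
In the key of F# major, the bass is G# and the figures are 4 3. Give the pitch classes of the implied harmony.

G#, B, C#, E#

The written figures 4 3 are shorthand for 6/4/3: the 6 is implied.
A third above G# in this key is B.
A fourth above G# in this key is C#.
A sixth above G# in this key is E#.
Together with the bass G#, this spells C# dominant seventh in second inversion.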